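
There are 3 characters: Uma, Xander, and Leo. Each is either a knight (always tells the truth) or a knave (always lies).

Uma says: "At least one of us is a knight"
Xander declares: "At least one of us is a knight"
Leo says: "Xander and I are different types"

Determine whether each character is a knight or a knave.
Uma is a knave.
Xander is a knave.
Leo is a knave.

Verification:
- Uma (knave) says "At least one of us is a knight" - this is FALSE (a lie) because no one is a knight.
- Xander (knave) says "At least one of us is a knight" - this is FALSE (a lie) because no one is a knight.
- Leo (knave) says "Xander and I are different types" - this is FALSE (a lie) because Leo is a knave and Xander is a knave.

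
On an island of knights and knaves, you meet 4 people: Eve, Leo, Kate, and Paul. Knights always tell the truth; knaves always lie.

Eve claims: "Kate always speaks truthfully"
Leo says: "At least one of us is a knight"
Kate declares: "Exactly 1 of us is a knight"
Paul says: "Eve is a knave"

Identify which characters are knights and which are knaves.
Eve is a knave.
Leo is a knight.
Kate is a knave.
Paul is a knight.

Verification:
- Eve (knave) says "Kate always speaks truthfully" - this is FALSE (a lie) because Kate is a knave.
- Leo (knight) says "At least one of us is a knight" - this is TRUE because Leo and Paul are knights.
- Kate (knave) says "Exactly 1 of us is a knight" - this is FALSE (a lie) because there are 2 knights.
- Paul (knight) says "Eve is a knave" - this is TRUE because Eve is a knave.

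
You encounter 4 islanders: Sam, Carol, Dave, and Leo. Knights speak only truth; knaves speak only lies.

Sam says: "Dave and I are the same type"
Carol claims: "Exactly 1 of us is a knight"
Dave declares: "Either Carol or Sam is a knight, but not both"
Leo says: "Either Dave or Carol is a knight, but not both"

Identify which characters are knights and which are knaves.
Sam is a knight.
Carol is a knave.
Dave is a knight.
Leo is a knight.

Verification:
- Sam (knight) says "Dave and I are the same type" - this is TRUE because Sam is a knight and Dave is a knight.
- Carol (knave) says "Exactly 1 of us is a knight" - this is FALSE (a lie) because there are 3 knights.
- Dave (knight) says "Either Carol or Sam is a knight, but not both" - this is TRUE because Carol is a knave and Sam is a knight.
- Leo (knight) says "Either Dave or Carol is a knight, but not both" - this is TRUE because Dave is a knight and Carol is a knave.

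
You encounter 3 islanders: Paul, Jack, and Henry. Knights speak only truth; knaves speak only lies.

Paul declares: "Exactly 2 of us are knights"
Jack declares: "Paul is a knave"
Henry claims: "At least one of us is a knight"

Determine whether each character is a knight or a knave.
Paul is a knight.
Jack is a knave.
Henry is a knight.

Verification:
- Paul (knight) says "Exactly 2 of us are knights" - this is TRUE because there are 2 knights.
- Jack (knave) says "Paul is a knave" - this is FALSE (a lie) because Paul is a knight.
- Henry (knight) says "At least one of us is a knight" - this is TRUE because Paul and Henry are knights.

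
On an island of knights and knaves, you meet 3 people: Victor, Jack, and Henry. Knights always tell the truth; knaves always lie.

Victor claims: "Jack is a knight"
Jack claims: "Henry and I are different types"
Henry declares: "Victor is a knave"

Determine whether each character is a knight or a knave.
Victor is a knight.
Jack is a knight.
Henry is a knave.

Verification:
- Victor (knight) says "Jack is a knight" - this is TRUE because Jack is a knight.
- Jack (knight) says "Henry and I are different types" - this is TRUE because Jack is a knight and Henry is a knave.
- Henry (knave) says "Victor is a knave" - this is FALSE (a lie) because Victor is a knight.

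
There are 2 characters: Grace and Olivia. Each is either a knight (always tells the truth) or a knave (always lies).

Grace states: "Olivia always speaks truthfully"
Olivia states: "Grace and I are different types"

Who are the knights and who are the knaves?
Grace is a knave.
Olivia is a knave.

Verification:
- Grace (knave) says "Olivia always speaks truthfully" - this is FALSE (a lie) because Olivia is a knave.
- Olivia (knave) says "Grace and I are different types" - this is FALSE (a lie) because Olivia is a knave and Grace is a knave.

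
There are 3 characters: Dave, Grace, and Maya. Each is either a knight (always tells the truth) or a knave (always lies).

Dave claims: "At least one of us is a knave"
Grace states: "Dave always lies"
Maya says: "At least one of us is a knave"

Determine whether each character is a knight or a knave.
Dave is a knight.
Grace is a knave.
Maya is a knight.

Verification:
- Dave (knight) says "At least one of us is a knave" - this is TRUE because Grace is a knave.
- Grace (knave) says "Dave always lies" - this is FALSE (a lie) because Dave is a knight.
- Maya (knight) says "At least one of us is a knave" - this is TRUE because Grace is a knave.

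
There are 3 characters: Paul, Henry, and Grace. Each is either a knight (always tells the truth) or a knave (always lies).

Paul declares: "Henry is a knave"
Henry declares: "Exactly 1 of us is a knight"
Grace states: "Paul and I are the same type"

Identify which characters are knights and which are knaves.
Paul is a knight.
Henry is a knave.
Grace is a knight.

Verification:
- Paul (knight) says "Henry is a knave" - this is TRUE because Henry is a knave.
- Henry (knave) says "Exactly 1 of us is a knight" - this is FALSE (a lie) because there are 2 knights.
- Grace (knight) says "Paul and I are the same type" - this is TRUE because Grace is a knight and Paul is a knight.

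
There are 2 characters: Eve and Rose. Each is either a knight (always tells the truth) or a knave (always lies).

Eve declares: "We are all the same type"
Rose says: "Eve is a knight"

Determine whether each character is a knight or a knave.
Eve is a knight.
Rose is a knight.

Verification:
- Eve (knight) says "We are all the same type" - this is TRUE because Eve and Rose are knights.
- Rose (knight) says "Eve is a knight" - this is TRUE because Eve is a knight.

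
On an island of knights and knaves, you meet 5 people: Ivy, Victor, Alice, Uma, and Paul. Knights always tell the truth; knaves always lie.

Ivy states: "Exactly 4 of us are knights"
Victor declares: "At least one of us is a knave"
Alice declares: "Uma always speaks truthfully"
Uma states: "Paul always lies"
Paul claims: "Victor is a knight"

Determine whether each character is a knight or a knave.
Ivy is a knave.
Victor is a knight.
Alice is a knave.
Uma is a knave.
Paul is a knight.

Verification:
- Ivy (knave) says "Exactly 4 of us are knights" - this is FALSE (a lie) because there are 2 knights.
- Victor (knight) says "At least one of us is a knave" - this is TRUE because Ivy, Alice, and Uma are knaves.
- Alice (knave) says "Uma always speaks truthfully" - this is FALSE (a lie) because Uma is a knave.
- Uma (knave) says "Paul always lies" - this is FALSE (a lie) because Paul is a knight.
- Paul (knight) says "Victor is a knight" - this is TRUE because Victor is a knight.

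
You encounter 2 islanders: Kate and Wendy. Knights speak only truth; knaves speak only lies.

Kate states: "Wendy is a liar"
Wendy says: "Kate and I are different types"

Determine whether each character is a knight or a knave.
Kate is a knave.
Wendy is a knight.

Verification:
- Kate (knave) says "Wendy is a liar" - this is FALSE (a lie) because Wendy is a knight.
- Wendy (knight) says "Kate and I are different types" - this is TRUE because Wendy is a knight and Kate is a knave.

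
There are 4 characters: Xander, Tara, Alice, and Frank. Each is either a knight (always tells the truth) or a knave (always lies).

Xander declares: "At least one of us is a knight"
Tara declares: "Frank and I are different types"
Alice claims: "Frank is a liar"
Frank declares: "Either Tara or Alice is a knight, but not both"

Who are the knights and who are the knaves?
Xander is a knight.
Tara is a knight.
Alice is a knight.
Frank is a knave.

Verification:
- Xander (knight) says "At least one of us is a knight" - this is TRUE because Xander, Tara, and Alice are knights.
- Tara (knight) says "Frank and I are different types" - this is TRUE because Tara is a knight and Frank is a knave.
- Alice (knight) says "Frank is a liar" - this is TRUE because Frank is a knave.
- Frank (knave) says "Either Tara or Alice is a knight, but not both" - this is FALSE (a lie) because Tara is a knight and Alice is a knight.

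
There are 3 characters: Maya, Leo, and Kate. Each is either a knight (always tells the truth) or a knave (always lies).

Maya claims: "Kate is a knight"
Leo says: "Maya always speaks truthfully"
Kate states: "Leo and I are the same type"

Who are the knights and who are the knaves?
Maya is a knight.
Leo is a knight.
Kate is a knight.

Verification:
- Maya (knight) says "Kate is a knight" - this is TRUE because Kate is a knight.
- Leo (knight) says "Maya always speaks truthfully" - this is TRUE because Maya is a knight.
- Kate (knight) says "Leo and I are the same type" - this is TRUE because Kate is a knight and Leo is a knight.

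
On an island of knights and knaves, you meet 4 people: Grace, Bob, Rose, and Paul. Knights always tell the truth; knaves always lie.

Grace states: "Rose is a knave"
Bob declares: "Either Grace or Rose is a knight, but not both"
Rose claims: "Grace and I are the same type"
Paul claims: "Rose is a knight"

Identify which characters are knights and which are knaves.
Grace is a knight.
Bob is a knight.
Rose is a knave.
Paul is a knave.

Verification:
- Grace (knight) says "Rose is a knave" - this is TRUE because Rose is a knave.
- Bob (knight) says "Either Grace or Rose is a knight, but not both" - this is TRUE because Grace is a knight and Rose is a knave.
- Rose (knave) says "Grace and I are the same type" - this is FALSE (a lie) because Rose is a knave and Grace is a knight.
- Paul (knave) says "Rose is a knight" - this is FALSE (a lie) because Rose is a knave.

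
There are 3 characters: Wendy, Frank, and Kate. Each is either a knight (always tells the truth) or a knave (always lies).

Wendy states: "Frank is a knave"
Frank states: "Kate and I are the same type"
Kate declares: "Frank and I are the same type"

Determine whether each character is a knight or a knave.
Wendy is a knave.
Frank is a knight.
Kate is a knight.

Verification:
- Wendy (knave) says "Frank is a knave" - this is FALSE (a lie) because Frank is a knight.
- Frank (knight) says "Kate and I are the same type" - this is TRUE because Frank is a knight and Kate is a knight.
- Kate (knight) says "Frank and I are the same type" - this is TRUE because Kate is a knight and Frank is a knight.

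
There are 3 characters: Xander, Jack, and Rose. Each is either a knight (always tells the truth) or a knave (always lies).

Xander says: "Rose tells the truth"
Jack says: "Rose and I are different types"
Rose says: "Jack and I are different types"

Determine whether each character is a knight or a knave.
Xander is a knave.
Jack is a knave.
Rose is a knave.

Verification:
- Xander (knave) says "Rose tells the truth" - this is FALSE (a lie) because Rose is a knave.
- Jack (knave) says "Rose and I are different types" - this is FALSE (a lie) because Jack is a knave and Rose is a knave.
- Rose (knave) says "Jack and I are different types" - this is FALSE (a lie) because Rose is a knave and Jack is a knave.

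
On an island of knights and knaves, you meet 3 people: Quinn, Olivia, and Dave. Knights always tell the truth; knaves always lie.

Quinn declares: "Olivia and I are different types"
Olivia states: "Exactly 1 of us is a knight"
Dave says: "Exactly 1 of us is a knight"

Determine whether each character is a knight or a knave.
Quinn is a knave.
Olivia is a knave.
Dave is a knave.

Verification:
- Quinn (knave) says "Olivia and I are different types" - this is FALSE (a lie) because Quinn is a knave and Olivia is a knave.
- Olivia (knave) says "Exactly 1 of us is a knight" - this is FALSE (a lie) because there are 0 knights.
- Dave (knave) says "Exactly 1 of us is a knight" - this is FALSE (a lie) because there are 0 knights.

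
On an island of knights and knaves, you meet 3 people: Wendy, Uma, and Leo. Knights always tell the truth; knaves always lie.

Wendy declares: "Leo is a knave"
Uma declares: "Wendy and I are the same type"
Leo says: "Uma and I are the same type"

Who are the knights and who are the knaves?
Wendy is a knight.
Uma is a knight.
Leo is a knave.

Verification:
- Wendy (knight) says "Leo is a knave" - this is TRUE because Leo is a knave.
- Uma (knight) says "Wendy and I are the same type" - this is TRUE because Uma is a knight and Wendy is a knight.
- Leo (knave) says "Uma and I are the same type" - this is FALSE (a lie) because Leo is a knave and Uma is a knight.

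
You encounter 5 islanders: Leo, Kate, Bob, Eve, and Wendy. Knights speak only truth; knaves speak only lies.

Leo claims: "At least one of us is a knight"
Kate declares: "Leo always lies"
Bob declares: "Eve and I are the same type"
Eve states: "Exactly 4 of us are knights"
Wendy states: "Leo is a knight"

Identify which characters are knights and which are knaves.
Leo is a knight.
Kate is a knave.
Bob is a knight.
Eve is a knight.
Wendy is a knight.

Verification:
- Leo (knight) says "At least one of us is a knight" - this is TRUE because Leo, Bob, Eve, and Wendy are knights.
- Kate (knave) says "Leo always lies" - this is FALSE (a lie) because Leo is a knight.
- Bob (knight) says "Eve and I are the same type" - this is TRUE because Bob is a knight and Eve is a knight.
- Eve (knight) says "Exactly 4 of us are knights" - this is TRUE because there are 4 knights.
- Wendy (knight) says "Leo is a knight" - this is TRUE because Leo is a knight.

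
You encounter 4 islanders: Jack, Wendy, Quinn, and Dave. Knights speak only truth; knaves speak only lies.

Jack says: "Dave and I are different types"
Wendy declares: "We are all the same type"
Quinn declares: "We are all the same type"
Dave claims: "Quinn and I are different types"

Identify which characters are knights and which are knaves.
Jack is a knight.
Wendy is a knave.
Quinn is a knave.
Dave is a knave.

Verification:
- Jack (knight) says "Dave and I are different types" - this is TRUE because Jack is a knight and Dave is a knave.
- Wendy (knave) says "We are all the same type" - this is FALSE (a lie) because Jack is a knight and Wendy, Quinn, and Dave are knaves.
- Quinn (knave) says "We are all the same type" - this is FALSE (a lie) because Jack is a knight and Wendy, Quinn, and Dave are knaves.
- Dave (knave) says "Quinn and I are different types" - this is FALSE (a lie) because Dave is a knave and Quinn is a knave.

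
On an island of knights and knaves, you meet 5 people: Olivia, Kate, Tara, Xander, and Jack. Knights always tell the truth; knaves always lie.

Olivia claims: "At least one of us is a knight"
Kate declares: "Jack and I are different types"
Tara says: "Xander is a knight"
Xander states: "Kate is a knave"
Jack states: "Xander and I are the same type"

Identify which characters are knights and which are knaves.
Olivia is a knight.
Kate is a knave.
Tara is a knight.
Xander is a knight.
Jack is a knave.

Verification:
- Olivia (knight) says "At least one of us is a knight" - this is TRUE because Olivia, Tara, and Xander are knights.
- Kate (knave) says "Jack and I are different types" - this is FALSE (a lie) because Kate is a knave and Jack is a knave.
- Tara (knight) says "Xander is a knight" - this is TRUE because Xander is a knight.
- Xander (knight) says "Kate is a knave" - this is TRUE because Kate is a knave.
- Jack (knave) says "Xander and I are the same type" - this is FALSE (a lie) because Jack is a knave and Xander is a knight.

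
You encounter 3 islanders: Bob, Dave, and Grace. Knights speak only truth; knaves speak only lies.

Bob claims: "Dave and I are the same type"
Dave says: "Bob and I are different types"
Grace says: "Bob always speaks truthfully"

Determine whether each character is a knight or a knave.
Bob is a knave.
Dave is a knight.
Grace is a knave.

Verification:
- Bob (knave) says "Dave and I are the same type" - this is FALSE (a lie) because Bob is a knave and Dave is a knight.
- Dave (knight) says "Bob and I are different types" - this is TRUE because Dave is a knight and Bob is a knave.
- Grace (knave) says "Bob always speaks truthfully" - this is FALSE (a lie) because Bob is a knave.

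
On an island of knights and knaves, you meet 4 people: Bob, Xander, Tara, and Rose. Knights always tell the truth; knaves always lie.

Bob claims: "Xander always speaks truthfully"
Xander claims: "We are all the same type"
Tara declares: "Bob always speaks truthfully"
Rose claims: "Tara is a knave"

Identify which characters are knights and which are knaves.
Bob is a knave.
Xander is a knave.
Tara is a knave.
Rose is a knight.

Verification:
- Bob (knave) says "Xander always speaks truthfully" - this is FALSE (a lie) because Xander is a knave.
- Xander (knave) says "We are all the same type" - this is FALSE (a lie) because Rose is a knight and Bob, Xander, and Tara are knaves.
- Tara (knave) says "Bob always speaks truthfully" - this is FALSE (a lie) because Bob is a knave.
- Rose (knight) says "Tara is a knave" - this is TRUE because Tara is a knave.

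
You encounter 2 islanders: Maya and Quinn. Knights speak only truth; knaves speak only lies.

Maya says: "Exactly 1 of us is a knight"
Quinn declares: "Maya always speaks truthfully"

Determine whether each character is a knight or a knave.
Maya is a knave.
Quinn is a knave.

Verification:
- Maya (knave) says "Exactly 1 of us is a knight" - this is FALSE (a lie) because there are 0 knights.
- Quinn (knave) says "Maya always speaks truthfully" - this is FALSE (a lie) because Maya is a knave.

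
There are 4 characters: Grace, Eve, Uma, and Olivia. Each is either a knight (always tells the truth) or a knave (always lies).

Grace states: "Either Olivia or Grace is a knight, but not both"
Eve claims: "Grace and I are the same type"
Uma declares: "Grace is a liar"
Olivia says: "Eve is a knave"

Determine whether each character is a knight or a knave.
Grace is a knight.
Eve is a knight.
Uma is a knave.
Olivia is a knave.

Verification:
- Grace (knight) says "Either Olivia or Grace is a knight, but not both" - this is TRUE because Olivia is a knave and Grace is a knight.
- Eve (knight) says "Grace and I are the same type" - this is TRUE because Eve is a knight and Grace is a knight.
- Uma (knave) says "Grace is a liar" - this is FALSE (a lie) because Grace is a knight.
- Olivia (knave) says "Eve is a knave" - this is FALSE (a lie) because Eve is a knight.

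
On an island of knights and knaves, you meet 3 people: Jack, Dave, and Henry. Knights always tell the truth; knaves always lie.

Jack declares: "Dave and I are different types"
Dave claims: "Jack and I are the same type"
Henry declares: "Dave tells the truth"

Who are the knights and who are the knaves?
Jack is a knight.
Dave is a knave.
Henry is a knave.

Verification:
- Jack (knight) says "Dave and I are different types" - this is TRUE because Jack is a knight and Dave is a knave.
- Dave (knave) says "Jack and I are the same type" - this is FALSE (a lie) because Dave is a knave and Jack is a knight.
- Henry (knave) says "Dave tells the truth" - this is FALSE (a lie) because Dave is a knave.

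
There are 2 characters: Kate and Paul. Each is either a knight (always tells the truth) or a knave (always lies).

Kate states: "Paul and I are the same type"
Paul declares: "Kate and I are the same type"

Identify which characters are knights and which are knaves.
Kate is a knight.
Paul is a knight.

Verification:
- Kate (knight) says "Paul and I are the same type" - this is TRUE because Kate is a knight and Paul is a knight.
- Paul (knight) says "Kate and I are the same type" - this is TRUE because Paul is a knight and Kate is a knight.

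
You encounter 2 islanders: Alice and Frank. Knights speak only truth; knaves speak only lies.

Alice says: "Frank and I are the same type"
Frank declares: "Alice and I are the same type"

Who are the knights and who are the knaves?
Alice is a knight.
Frank is a knight.

Verification:
- Alice (knight) says "Frank and I are the same type" - this is TRUE because Alice is a knight and Frank is a knight.
- Frank (knight) says "Alice and I are the same type" - this is TRUE because Frank is a knight and Alice is a knight.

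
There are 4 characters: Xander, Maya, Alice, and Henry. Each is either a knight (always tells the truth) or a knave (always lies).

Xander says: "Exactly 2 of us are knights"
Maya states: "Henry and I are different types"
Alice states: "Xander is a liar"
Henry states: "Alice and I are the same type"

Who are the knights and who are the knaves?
Xander is a knave.
Maya is a knave.
Alice is a knight.
Henry is a knave.

Verification:
- Xander (knave) says "Exactly 2 of us are knights" - this is FALSE (a lie) because there are 1 knights.
- Maya (knave) says "Henry and I are different types" - this is FALSE (a lie) because Maya is a knave and Henry is a knave.
- Alice (knight) says "Xander is a liar" - this is TRUE because Xander is a knave.
- Henry (knave) says "Alice and I are the same type" - this is FALSE (a lie) because Henry is a knave and Alice is a knight.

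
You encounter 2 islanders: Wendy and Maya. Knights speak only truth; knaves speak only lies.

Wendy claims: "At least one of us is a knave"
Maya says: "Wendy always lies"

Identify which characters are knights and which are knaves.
Wendy is a knight.
Maya is a knave.

Verification:
- Wendy (knight) says "At least one of us is a knave" - this is TRUE because Maya is a knave.
- Maya (knave) says "Wendy always lies" - this is FALSE (a lie) because Wendy is a knight.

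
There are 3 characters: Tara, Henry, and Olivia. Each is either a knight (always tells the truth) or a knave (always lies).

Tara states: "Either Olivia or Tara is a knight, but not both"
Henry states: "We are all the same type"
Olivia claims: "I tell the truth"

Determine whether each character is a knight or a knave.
Tara is a knight.
Henry is a knave.
Olivia is a knave.

Verification:
- Tara (knight) says "Either Olivia or Tara is a knight, but not both" - this is TRUE because Olivia is a knave and Tara is a knight.
- Henry (knave) says "We are all the same type" - this is FALSE (a lie) because Tara is a knight and Henry and Olivia are knaves.
- Olivia (knave) says "I tell the truth" - this is FALSE (a lie) because Olivia is a knave.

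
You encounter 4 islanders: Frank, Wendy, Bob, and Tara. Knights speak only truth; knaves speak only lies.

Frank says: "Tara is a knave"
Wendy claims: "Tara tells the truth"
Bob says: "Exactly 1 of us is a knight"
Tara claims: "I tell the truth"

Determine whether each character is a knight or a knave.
Frank is a knave.
Wendy is a knight.
Bob is a knave.
Tara is a knight.

Verification:
- Frank (knave) says "Tara is a knave" - this is FALSE (a lie) because Tara is a knight.
- Wendy (knight) says "Tara tells the truth" - this is TRUE because Tara is a knight.
- Bob (knave) says "Exactly 1 of us is a knight" - this is FALSE (a lie) because there are 2 knights.
- Tara (knight) says "I tell the truth" - this is TRUE because Tara is a knight.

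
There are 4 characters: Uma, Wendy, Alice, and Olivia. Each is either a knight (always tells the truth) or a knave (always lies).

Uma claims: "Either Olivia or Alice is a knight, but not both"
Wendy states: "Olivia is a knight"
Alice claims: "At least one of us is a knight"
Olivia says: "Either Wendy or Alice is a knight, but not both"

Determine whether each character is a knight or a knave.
Uma is a knave.
Wendy is a knave.
Alice is a knave.
Olivia is a knave.

Verification:
- Uma (knave) says "Either Olivia or Alice is a knight, but not both" - this is FALSE (a lie) because Olivia is a knave and Alice is a knave.
- Wendy (knave) says "Olivia is a knight" - this is FALSE (a lie) because Olivia is a knave.
- Alice (knave) says "At least one of us is a knight" - this is FALSE (a lie) because no one is a knight.
- Olivia (knave) says "Either Wendy or Alice is a knight, but not both" - this is FALSE (a lie) because Wendy is a knave and Alice is a knave.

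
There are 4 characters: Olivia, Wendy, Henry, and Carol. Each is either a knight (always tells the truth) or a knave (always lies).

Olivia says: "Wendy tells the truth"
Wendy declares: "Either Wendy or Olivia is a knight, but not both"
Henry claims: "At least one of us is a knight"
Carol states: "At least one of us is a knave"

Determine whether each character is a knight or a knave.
Olivia is a knave.
Wendy is a knave.
Henry is a knight.
Carol is a knight.

Verification:
- Olivia (knave) says "Wendy tells the truth" - this is FALSE (a lie) because Wendy is a knave.
- Wendy (knave) says "Either Wendy or Olivia is a knight, but not both" - this is FALSE (a lie) because Wendy is a knave and Olivia is a knave.
- Henry (knight) says "At least one of us is a knight" - this is TRUE because Henry and Carol are knights.
- Carol (knight) says "At least one of us is a knave" - this is TRUE because Olivia and Wendy are knaves.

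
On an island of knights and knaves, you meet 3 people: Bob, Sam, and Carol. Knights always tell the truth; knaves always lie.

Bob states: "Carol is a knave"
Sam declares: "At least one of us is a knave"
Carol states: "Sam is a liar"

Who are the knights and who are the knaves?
Bob is a knight.
Sam is a knight.
Carol is a knave.

Verification:
- Bob (knight) says "Carol is a knave" - this is TRUE because Carol is a knave.
- Sam (knight) says "At least one of us is a knave" - this is TRUE because Carol is a knave.
- Carol (knave) says "Sam is a liar" - this is FALSE (a lie) because Sam is a knight.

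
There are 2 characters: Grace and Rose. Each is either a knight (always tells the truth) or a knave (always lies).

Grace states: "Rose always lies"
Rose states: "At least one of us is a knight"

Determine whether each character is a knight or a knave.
Grace is a knave.
Rose is a knight.

Verification:
- Grace (knave) says "Rose always lies" - this is FALSE (a lie) because Rose is a knight.
- Rose (knight) says "At least one of us is a knight" - this is TRUE because Rose is a knight.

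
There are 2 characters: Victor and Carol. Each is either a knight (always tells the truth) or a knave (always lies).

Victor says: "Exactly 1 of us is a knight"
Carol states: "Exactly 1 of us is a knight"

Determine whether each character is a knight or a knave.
Victor is a knave.
Carol is a knave.

Verification:
- Victor (knave) says "Exactly 1 of us is a knight" - this is FALSE (a lie) because there are 0 knights.
- Carol (knave) says "Exactly 1 of us is a knight" - this is FALSE (a lie) because there are 0 knights.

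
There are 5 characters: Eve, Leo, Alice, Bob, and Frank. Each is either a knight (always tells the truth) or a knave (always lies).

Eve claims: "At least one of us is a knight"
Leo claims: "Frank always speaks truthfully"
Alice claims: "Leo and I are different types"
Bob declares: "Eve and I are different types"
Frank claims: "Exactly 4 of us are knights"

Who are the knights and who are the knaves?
Eve is a knave.
Leo is a knave.
Alice is a knave.
Bob is a knave.
Frank is a knave.

Verification:
- Eve (knave) says "At least one of us is a knight" - this is FALSE (a lie) because no one is a knight.
- Leo (knave) says "Frank always speaks truthfully" - this is FALSE (a lie) because Frank is a knave.
- Alice (knave) says "Leo and I are different types" - this is FALSE (a lie) because Alice is a knave and Leo is a knave.
- Bob (knave) says "Eve and I are different types" - this is FALSE (a lie) because Bob is a knave and Eve is a knave.
- Frank (knave) says "Exactly 4 of us are knights" - this is FALSE (a lie) because there are 0 knights.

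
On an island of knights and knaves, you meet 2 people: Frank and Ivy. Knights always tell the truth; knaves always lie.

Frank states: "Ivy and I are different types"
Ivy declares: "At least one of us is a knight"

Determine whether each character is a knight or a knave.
Frank is a knave.
Ivy is a knave.

Verification:
- Frank (knave) says "Ivy and I are different types" - this is FALSE (a lie) because Frank is a knave and Ivy is a knave.
- Ivy (knave) says "At least one of us is a knight" - this is FALSE (a lie) because no one is a knight.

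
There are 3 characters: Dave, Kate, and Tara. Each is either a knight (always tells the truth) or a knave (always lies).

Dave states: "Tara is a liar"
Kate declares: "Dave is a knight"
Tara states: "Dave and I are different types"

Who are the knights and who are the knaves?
Dave is a knave.
Kate is a knave.
Tara is a knight.

Verification:
- Dave (knave) says "Tara is a liar" - this is FALSE (a lie) because Tara is a knight.
- Kate (knave) says "Dave is a knight" - this is FALSE (a lie) because Dave is a knave.
- Tara (knight) says "Dave and I are different types" - this is TRUE because Tara is a knight and Dave is a knave.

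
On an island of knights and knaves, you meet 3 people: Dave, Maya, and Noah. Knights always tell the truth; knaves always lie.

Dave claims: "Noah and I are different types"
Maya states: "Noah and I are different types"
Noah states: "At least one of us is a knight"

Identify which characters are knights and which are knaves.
Dave is a knave.
Maya is a knave.
Noah is a knave.

Verification:
- Dave (knave) says "Noah and I are different types" - this is FALSE (a lie) because Dave is a knave and Noah is a knave.
- Maya (knave) says "Noah and I are different types" - this is FALSE (a lie) because Maya is a knave and Noah is a knave.
- Noah (knave) says "At least one of us is a knight" - this is FALSE (a lie) because no one is a knight.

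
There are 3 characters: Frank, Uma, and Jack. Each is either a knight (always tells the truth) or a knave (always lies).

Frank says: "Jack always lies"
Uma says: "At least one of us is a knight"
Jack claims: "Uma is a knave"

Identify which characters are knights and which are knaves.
Frank is a knight.
Uma is a knight.
Jack is a knave.

Verification:
- Frank (knight) says "Jack always lies" - this is TRUE because Jack is a knave.
- Uma (knight) says "At least one of us is a knight" - this is TRUE because Frank and Uma are knights.
- Jack (knave) says "Uma is a knave" - this is FALSE (a lie) because Uma is a knight.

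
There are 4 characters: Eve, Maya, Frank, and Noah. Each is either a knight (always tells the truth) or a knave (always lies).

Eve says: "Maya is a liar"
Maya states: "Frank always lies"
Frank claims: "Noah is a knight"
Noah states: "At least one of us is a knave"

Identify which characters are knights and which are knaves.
Eve is a knight.
Maya is a knave.
Frank is a knight.
Noah is a knight.

Verification:
- Eve (knight) says "Maya is a liar" - this is TRUE because Maya is a knave.
- Maya (knave) says "Frank always lies" - this is FALSE (a lie) because Frank is a knight.
- Frank (knight) says "Noah is a knight" - this is TRUE because Noah is a knight.
- Noah (knight) says "At least one of us is a knave" - this is TRUE because Maya is a knave.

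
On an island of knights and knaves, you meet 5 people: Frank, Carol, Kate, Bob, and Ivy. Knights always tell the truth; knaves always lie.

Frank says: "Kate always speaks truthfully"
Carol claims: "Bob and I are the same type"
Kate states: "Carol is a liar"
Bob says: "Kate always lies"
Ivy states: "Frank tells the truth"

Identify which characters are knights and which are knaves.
Frank is a knave.
Carol is a knight.
Kate is a knave.
Bob is a knight.
Ivy is a knave.

Verification:
- Frank (knave) says "Kate always speaks truthfully" - this is FALSE (a lie) because Kate is a knave.
- Carol (knight) says "Bob and I are the same type" - this is TRUE because Carol is a knight and Bob is a knight.
- Kate (knave) says "Carol is a liar" - this is FALSE (a lie) because Carol is a knight.
- Bob (knight) says "Kate always lies" - this is TRUE because Kate is a knave.
- Ivy (knave) says "Frank tells the truth" - this is FALSE (a lie) because Frank is a knave.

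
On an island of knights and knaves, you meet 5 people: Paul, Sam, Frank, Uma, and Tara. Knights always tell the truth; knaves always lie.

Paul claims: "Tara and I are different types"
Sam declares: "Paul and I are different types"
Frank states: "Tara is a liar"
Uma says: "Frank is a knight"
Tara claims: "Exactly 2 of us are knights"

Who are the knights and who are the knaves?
Paul is a knave.
Sam is a knight.
Frank is a knight.
Uma is a knight.
Tara is a knave.

Verification:
- Paul (knave) says "Tara and I are different types" - this is FALSE (a lie) because Paul is a knave and Tara is a knave.
- Sam (knight) says "Paul and I are different types" - this is TRUE because Sam is a knight and Paul is a knave.
- Frank (knight) says "Tara is a liar" - this is TRUE because Tara is a knave.
- Uma (knight) says "Frank is a knight" - this is TRUE because Frank is a knight.
- Tara (knave) says "Exactly 2 of us are knights" - this is FALSE (a lie) because there are 3 knights.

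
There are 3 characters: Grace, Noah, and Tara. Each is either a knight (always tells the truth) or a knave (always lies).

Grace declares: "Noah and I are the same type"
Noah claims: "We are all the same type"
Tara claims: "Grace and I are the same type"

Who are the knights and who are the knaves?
Grace is a knight.
Noah is a knight.
Tara is a knight.

Verification:
- Grace (knight) says "Noah and I are the same type" - this is TRUE because Grace is a knight and Noah is a knight.
- Noah (knight) says "We are all the same type" - this is TRUE because Grace, Noah, and Tara are knights.
- Tara (knight) says "Grace and I are the same type" - this is TRUE because Tara is a knight and Grace is a knight.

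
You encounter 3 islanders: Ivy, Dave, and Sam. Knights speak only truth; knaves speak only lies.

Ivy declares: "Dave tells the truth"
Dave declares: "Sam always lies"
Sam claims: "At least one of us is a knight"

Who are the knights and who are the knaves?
Ivy is a knave.
Dave is a knave.
Sam is a knight.

Verification:
- Ivy (knave) says "Dave tells the truth" - this is FALSE (a lie) because Dave is a knave.
- Dave (knave) says "Sam always lies" - this is FALSE (a lie) because Sam is a knight.
- Sam (knight) says "At least one of us is a knight" - this is TRUE because Sam is a knight.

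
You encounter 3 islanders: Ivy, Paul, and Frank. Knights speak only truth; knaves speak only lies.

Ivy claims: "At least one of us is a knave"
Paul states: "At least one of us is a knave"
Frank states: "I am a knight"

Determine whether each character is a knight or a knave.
Ivy is a knight.
Paul is a knight.
Frank is a knave.

Verification:
- Ivy (knight) says "At least one of us is a knave" - this is TRUE because Frank is a knave.
- Paul (knight) says "At least one of us is a knave" - this is TRUE because Frank is a knave.
- Frank (knave) says "I am a knight" - this is FALSE (a lie) because Frank is a knave.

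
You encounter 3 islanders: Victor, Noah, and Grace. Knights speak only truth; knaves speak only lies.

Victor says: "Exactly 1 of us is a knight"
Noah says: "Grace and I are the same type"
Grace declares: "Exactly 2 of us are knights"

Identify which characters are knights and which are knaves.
Victor is a knave.
Noah is a knight.
Grace is a knight.

Verification:
- Victor (knave) says "Exactly 1 of us is a knight" - this is FALSE (a lie) because there are 2 knights.
- Noah (knight) says "Grace and I are the same type" - this is TRUE because Noah is a knight and Grace is a knight.
- Grace (knight) says "Exactly 2 of us are knights" - this is TRUE because there are 2 knights.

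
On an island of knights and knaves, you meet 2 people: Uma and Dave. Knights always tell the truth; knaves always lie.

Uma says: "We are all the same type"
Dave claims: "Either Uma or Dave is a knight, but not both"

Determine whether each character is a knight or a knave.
Uma is a knave.
Dave is a knight.

Verification:
- Uma (knave) says "We are all the same type" - this is FALSE (a lie) because Dave is a knight and Uma is a knave.
- Dave (knight) says "Either Uma or Dave is a knight, but not both" - this is TRUE because Uma is a knave and Dave is a knight.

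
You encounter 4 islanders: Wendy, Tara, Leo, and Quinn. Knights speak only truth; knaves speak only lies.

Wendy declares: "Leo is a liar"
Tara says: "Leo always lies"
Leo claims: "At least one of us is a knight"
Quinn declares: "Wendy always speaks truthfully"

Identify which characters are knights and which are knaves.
Wendy is a knave.
Tara is a knave.
Leo is a knight.
Quinn is a knave.

Verification:
- Wendy (knave) says "Leo is a liar" - this is FALSE (a lie) because Leo is a knight.
- Tara (knave) says "Leo always lies" - this is FALSE (a lie) because Leo is a knight.
- Leo (knight) says "At least one of us is a knight" - this is TRUE because Leo is a knight.
- Quinn (knave) says "Wendy always speaks truthfully" - this is FALSE (a lie) because Wendy is a knave.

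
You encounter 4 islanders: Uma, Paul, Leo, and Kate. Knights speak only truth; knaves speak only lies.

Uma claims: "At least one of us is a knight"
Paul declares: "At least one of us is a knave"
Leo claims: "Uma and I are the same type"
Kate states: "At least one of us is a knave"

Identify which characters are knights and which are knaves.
Uma is a knight.
Paul is a knight.
Leo is a knave.
Kate is a knight.

Verification:
- Uma (knight) says "At least one of us is a knight" - this is TRUE because Uma, Paul, and Kate are knights.
- Paul (knight) says "At least one of us is a knave" - this is TRUE because Leo is a knave.
- Leo (knave) says "Uma and I are the same type" - this is FALSE (a lie) because Leo is a knave and Uma is a knight.
- Kate (knight) says "At least one of us is a knave" - this is TRUE because Leo is a knave.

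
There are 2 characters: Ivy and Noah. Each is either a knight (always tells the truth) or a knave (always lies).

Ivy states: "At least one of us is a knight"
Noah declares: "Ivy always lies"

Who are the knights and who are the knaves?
Ivy is a knight.
Noah is a knave.

Verification:
- Ivy (knight) says "At least one of us is a knight" - this is TRUE because Ivy is a knight.
- Noah (knave) says "Ivy always lies" - this is FALSE (a lie) because Ivy is a knight.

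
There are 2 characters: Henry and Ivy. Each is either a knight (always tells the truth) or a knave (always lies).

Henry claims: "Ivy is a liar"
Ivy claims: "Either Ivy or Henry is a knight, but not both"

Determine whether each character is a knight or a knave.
Henry is a knave.
Ivy is a knight.

Verification:
- Henry (knave) says "Ivy is a liar" - this is FALSE (a lie) because Ivy is a knight.
- Ivy (knight) says "Either Ivy or Henry is a knight, but not both" - this is TRUE because Ivy is a knight and Henry is a knave.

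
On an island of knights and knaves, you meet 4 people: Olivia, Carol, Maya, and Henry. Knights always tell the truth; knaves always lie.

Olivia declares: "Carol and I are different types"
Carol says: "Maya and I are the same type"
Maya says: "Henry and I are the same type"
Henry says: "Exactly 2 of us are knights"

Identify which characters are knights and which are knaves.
Olivia is a knave.
Carol is a knave.
Maya is a knight.
Henry is a knight.

Verification:
- Olivia (knave) says "Carol and I are different types" - this is FALSE (a lie) because Olivia is a knave and Carol is a knave.
- Carol (knave) says "Maya and I are the same type" - this is FALSE (a lie) because Carol is a knave and Maya is a knight.
- Maya (knight) says "Henry and I are the same type" - this is TRUE because Maya is a knight and Henry is a knight.
- Henry (knight) says "Exactly 2 of us are knights" - this is TRUE because there are 2 knights.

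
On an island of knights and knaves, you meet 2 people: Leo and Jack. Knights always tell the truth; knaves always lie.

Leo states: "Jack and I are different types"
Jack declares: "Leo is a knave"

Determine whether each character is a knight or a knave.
Leo is a knight.
Jack is a knave.

Verification:
- Leo (knight) says "Jack and I are different types" - this is TRUE because Leo is a knight and Jack is a knave.
- Jack (knave) says "Leo is a knave" - this is FALSE (a lie) because Leo is a knight.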